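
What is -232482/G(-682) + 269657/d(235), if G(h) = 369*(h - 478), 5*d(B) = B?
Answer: 19239151489/3352980 ≈ 5737.9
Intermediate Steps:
d(B) = B/5
G(h) = -176382 + 369*h (G(h) = 369*(-478 + h) = -176382 + 369*h)
-232482/G(-682) + 269657/d(235) = -232482/(-176382 + 369*(-682)) + 269657/(((1/5)*235)) = -232482/(-176382 - 251658) + 269657/47 = -232482/(-428040) + 269657*(1/47) = -232482*(-1/428040) + 269657/47 = 38747/71340 + 269657/47 = 19239151489/3352980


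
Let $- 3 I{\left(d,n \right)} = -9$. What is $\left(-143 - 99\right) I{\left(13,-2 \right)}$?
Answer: $-726$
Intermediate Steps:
$I{\left(d,n \right)} = 3$ ($I{\left(d,n \right)} = \left(- \frac{1}{3}\right) \left(-9\right) = 3$)
$\left(-143 - 99\right) I{\left(13,-2 \right)} = \left(-143 - 99\right) 3 = \left(-242\right) 3 = -726$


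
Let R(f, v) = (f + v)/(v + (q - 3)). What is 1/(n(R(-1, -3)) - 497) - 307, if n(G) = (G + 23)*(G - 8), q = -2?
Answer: -826755/2693 ≈ -307.00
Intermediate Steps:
R(f, v) = (f + v)/(-5 + v) (R(f, v) = (f + v)/(v + (-2 - 3)) = (f + v)/(v - 5) = (f + v)/(-5 + v))
n(G) = (-8 + G)*(23 + G) (n(G) = (23 + G)*(-8 + G) = (-8 + G)*(23 + G))
1/(n(R(-1, -3)) - 497) - 307 = 1/((-184 + ((-1 - 3)/(-5 - 3))² + 15*((-1 - 3)/(-5 - 3))) - 497) - 307 = 1/((-184 + (-4/(-8))² + 15*(-4/(-8))) - 497) - 307 = 1/((-184 + (-⅛*(-4))² + 15*(-⅛*(-4))) - 497) - 307 = 1/((-184 + (½)² + 15*(½)) - 497) - 307 = 1/((-184 + ¼ + 15/2) - 497) - 307 = 1/(-705/4 - 497) - 307 = 1/(-2693/4) - 307 = -4/2693 - 307 = -826755/2693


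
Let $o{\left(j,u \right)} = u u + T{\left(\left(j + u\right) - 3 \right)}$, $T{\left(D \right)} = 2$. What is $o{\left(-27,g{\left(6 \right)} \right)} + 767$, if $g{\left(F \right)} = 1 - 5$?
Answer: $785$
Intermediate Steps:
$g{\left(F \right)} = -4$
$o{\left(j,u \right)} = 2 + u^{2}$ ($o{\left(j,u \right)} = u u + 2 = u^{2} + 2 = 2 + u^{2}$)
$o{\left(-27,g{\left(6 \right)} \right)} + 767 = \left(2 + \left(-4\right)^{2}\right) + 767 = \left(2 + 16\right) + 767 = 18 + 767 = 785$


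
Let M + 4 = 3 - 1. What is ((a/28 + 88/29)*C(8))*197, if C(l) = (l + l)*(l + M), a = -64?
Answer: 2874624/203 ≈ 14161.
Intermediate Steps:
M = -2 (M = -4 + (3 - 1) = -4 + 2 = -2)
C(l) = 2*l*(-2 + l) (C(l) = (l + l)*(l - 2) = (2*l)*(-2 + l) = 2*l*(-2 + l))
((a/28 + 88/29)*C(8))*197 = ((-64/28 + 88/29)*(2*8*(-2 + 8)))*197 = ((-64*1/28 + 88*(1/29))*(2*8*6))*197 = ((-16/7 + 88/29)*96)*197 = ((152/203)*96)*197 = (14592/203)*197 = 2874624/203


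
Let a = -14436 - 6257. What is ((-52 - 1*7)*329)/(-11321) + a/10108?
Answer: -38059065/114432668 ≈ -0.33259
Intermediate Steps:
a = -20693
((-52 - 1*7)*329)/(-11321) + a/10108 = ((-52 - 1*7)*329)/(-11321) - 20693/10108 = ((-52 - 7)*329)*(-1/11321) - 20693*1/10108 = -59*329*(-1/11321) - 20693/10108 = -19411*(-1/11321) - 20693/10108 = 19411/11321 - 20693/10108 = -38059065/114432668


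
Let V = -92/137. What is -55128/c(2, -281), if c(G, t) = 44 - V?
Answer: -314689/255 ≈ -1234.1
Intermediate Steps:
V = -92/137 (V = -92*1/137 = -92/137 ≈ -0.67153)
c(G, t) = 6120/137 (c(G, t) = 44 - 1*(-92/137) = 44 + 92/137 = 6120/137)
-55128/c(2, -281) = -55128/6120/137 = -55128*137/6120 = -314689/255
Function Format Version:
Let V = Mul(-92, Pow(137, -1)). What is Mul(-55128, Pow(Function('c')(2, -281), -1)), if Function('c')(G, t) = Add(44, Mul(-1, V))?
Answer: Rational(-314689, 255) ≈ -1234.1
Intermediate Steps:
V = Rational(-92, 137) (V = Mul(-92, Rational(1, 137)) = Rational(-92, 137) ≈ -0.67153)
Function('c')(G, t) = Rational(6120, 137) (Function('c')(G, t) = Add(44, Mul(-1, Rational(-92, 137))) = Add(44, Rational(92, 137)) = Rational(6120, 137))
Mul(-55128, Pow(Function('c')(2, -281), -1)) = Mul(-55128, Pow(Rational(6120, 137), -1)) = Mul(-55128, Rational(137, 6120)) = Rational(-314689, 255)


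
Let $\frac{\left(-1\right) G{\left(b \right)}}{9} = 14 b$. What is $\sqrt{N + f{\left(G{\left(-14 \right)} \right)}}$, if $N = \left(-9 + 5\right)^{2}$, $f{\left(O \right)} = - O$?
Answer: $2 i \sqrt{437} \approx 41.809 i$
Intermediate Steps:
$G{\left(b \right)} = - 126 b$ ($G{\left(b \right)} = - 9 \cdot 14 b = - 126 b$)
$N = 16$ ($N = \left(-4\right)^{2} = 16$)
$\sqrt{N + f{\left(G{\left(-14 \right)} \right)}} = \sqrt{16 - \left(-126\right) \left(-14\right)} = \sqrt{16 - 1764} = \sqrt{-1748} = 2 i \sqrt{437}$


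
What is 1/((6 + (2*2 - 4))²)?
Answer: 1/36 ≈ 0.027778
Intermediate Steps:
1/((6 + (2*2 - 4))²) = 1/((6 + (4 - 4))²) = 1/((6 + 0)²) = 1/(6²) = 1/36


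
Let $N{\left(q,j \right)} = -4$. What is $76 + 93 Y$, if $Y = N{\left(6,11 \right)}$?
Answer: $-296$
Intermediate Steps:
$Y = -4$
$76 + 93 Y = 76 + 93 \left(-4\right) = 76 - 372 = -296$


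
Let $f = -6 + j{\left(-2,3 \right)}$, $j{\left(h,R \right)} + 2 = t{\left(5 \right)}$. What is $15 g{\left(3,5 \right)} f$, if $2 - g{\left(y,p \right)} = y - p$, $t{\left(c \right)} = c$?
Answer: $-180$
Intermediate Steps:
$g{\left(y,p \right)} = 2 + p - y$ ($g{\left(y,p \right)} = 2 - \left(y - p\right) = 2 + \left(p - y\right) = 2 + p - y$)
$j{\left(h,R \right)} = 3$ ($j{\left(h,R \right)} = -2 + 5 = 3$)
$f = -3$ ($f = -6 + 3 = -3$)
$15 g{\left(3,5 \right)} f = 15 \left(2 + 5 - 3\right) \left(-3\right) = 15 \cdot 4 \left(-3\right) = 60 \left(-3\right) = -180$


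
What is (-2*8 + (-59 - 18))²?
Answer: 8649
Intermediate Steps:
(-2*8 + (-59 - 18))² = (-16 - 77)² = (-93)² = 8649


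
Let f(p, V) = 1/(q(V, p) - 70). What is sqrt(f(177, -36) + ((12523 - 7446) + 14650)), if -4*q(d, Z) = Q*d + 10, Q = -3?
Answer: sqrt(781208529)/199 ≈ 140.45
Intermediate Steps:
q(d, Z) = -5/2 + 3*d/4 (q(d, Z) = -(-3*d + 10)/4 = -(10 - 3*d)/4 = -5/2 + 3*d/4)
f(p, V) = 1/(-145/2 + 3*V/4) (f(p, V) = 1/((-5/2 + 3*V/4) - 70) = 1/(-145/2 + 3*V/4))
sqrt(f(177, -36) + ((12523 - 7446) + 14650)) = sqrt(4/(-290 + 3*(-36)) + ((12523 - 7446) + 14650)) = sqrt(4/(-290 - 108) + (5077 + 14650)) = sqrt(4/(-398) + 19727) = sqrt(4*(-1/398) + 19727) = sqrt(-2/199 + 19727) = sqrt(3925671/199) = sqrt(781208529)/199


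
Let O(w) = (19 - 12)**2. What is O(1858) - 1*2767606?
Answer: -2767557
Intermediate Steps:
O(w) = 49 (O(w) = 7**2 = 49)
O(1858) - 1*2767606 = 49 - 1*2767606 = 49 - 2767606 = -2767557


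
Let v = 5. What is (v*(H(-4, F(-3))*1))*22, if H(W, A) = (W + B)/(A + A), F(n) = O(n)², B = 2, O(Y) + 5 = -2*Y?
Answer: -110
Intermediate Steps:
O(Y) = -5 - 2*Y
F(n) = (-5 - 2*n)²
H(W, A) = (2 + W)/(2*A) (H(W, A) = (W + 2)/(A + A) = (2 + W)/((2*A)) = (2 + W)*(1/(2*A)) = (2 + W)/(2*A))
(v*(H(-4, F(-3))*1))*22 = (5*(((2 - 4)/(2*((5 + 2*(-3))²)))*1))*22 = (5*(((½)*(-2)/(5 - 6)²)*1))*22 = (5*(((½)*(-2)/(-1)²)*1))*22 = (5*(((½)*(-2)/1)*1))*22 = (5*(((½)*1*(-2))*1))*22 = (5*(-1*1))*22 = (5*(-1))*22 = -5*22 = -110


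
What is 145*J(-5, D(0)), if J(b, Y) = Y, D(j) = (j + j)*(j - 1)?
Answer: 0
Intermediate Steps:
D(j) = 2*j*(-1 + j) (D(j) = (2*j)*(-1 + j) = 2*j*(-1 + j))
145*J(-5, D(0)) = 145*(2*0*(-1 + 0)) = 145*(2*0*(-1)) = 145*0 = 0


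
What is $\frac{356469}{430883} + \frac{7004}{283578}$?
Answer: $\frac{52052335307}{61094469687} \approx 0.852$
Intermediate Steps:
$\frac{356469}{430883} + \frac{7004}{283578} = 356469 \cdot \frac{1}{430883} + 7004 \cdot \frac{1}{283578} = \frac{356469}{430883} + \frac{3502}{141789} = \frac{52052335307}{61094469687}$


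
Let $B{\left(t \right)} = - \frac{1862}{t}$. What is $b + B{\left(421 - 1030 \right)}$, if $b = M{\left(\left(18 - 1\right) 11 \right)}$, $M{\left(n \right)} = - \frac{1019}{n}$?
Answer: $- \frac{38911}{16269} \approx -2.3917$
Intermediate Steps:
$b = - \frac{1019}{187}$ ($b = - \frac{1019}{\left(18 - 1\right) 11} = - \frac{1019}{17 \cdot 11} = - \frac{1019}{187} \approx -5.4492$)
$b + B{\left(421 - 1030 \right)} = - \frac{1019}{187} - \frac{1862}{421 - 1030} = - \frac{1019}{187} - \frac{1862}{-609} = - \frac{1019}{187} - - \frac{266}{87} = - \frac{1019}{187} + \frac{266}{87} = - \frac{38911}{16269}$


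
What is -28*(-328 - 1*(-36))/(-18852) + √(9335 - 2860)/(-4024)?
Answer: -2044/4713 - 5*√259/4024 ≈ -0.45369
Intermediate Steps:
-28*(-328 - 1*(-36))/(-18852) + √(9335 - 2860)/(-4024) = -28*(-328 + 36)*(-1/18852) + √6475*(-1/4024) = -28*(-292)*(-1/18852) + (5*√259)*(-1/4024) = 8176*(-1/18852) - 5*√259/4024 = -2044/4713 - 5*√259/4024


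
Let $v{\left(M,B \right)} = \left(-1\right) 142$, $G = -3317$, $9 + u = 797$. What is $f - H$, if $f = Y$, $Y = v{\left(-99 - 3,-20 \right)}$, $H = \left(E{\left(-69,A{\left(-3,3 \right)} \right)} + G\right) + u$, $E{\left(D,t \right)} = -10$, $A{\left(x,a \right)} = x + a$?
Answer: $2397$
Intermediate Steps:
$A{\left(x,a \right)} = a + x$
$u = 788$ ($u = -9 + 797 = 788$)
$v{\left(M,B \right)} = -142$
$H = -2539$ ($H = \left(-10 - 3317\right) + 788 = -3327 + 788 = -2539$)
$Y = -142$
$f = -142$
$f - H = -142 - -2539 = -142 + 2539 = 2397$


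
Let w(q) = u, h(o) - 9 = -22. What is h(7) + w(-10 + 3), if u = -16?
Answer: -29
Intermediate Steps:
h(o) = -13 (h(o) = 9 - 22 = -13)
w(q) = -16
h(7) + w(-10 + 3) = -13 - 16 = -29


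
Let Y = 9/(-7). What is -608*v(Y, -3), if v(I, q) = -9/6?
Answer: 912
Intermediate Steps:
Y = -9/7 (Y = 9*(-⅐) = -9/7 ≈ -1.2857)
v(I, q) = -3/2 (v(I, q) = -9*⅙ = -3/2)
-608*v(Y, -3) = -608*(-3/2) = 912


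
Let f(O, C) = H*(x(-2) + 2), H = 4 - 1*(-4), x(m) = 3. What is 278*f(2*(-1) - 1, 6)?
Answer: 11120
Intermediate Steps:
H = 8 (H = 4 + 4 = 8)
f(O, C) = 40 (f(O, C) = 8*(3 + 2) = 8*5 = 40)
278*f(2*(-1) - 1, 6) = 278*40 = 11120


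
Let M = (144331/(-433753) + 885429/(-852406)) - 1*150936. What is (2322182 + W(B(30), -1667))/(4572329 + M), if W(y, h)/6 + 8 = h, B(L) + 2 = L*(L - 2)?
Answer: 854873026111098776/1634737307855451751 ≈ 0.52294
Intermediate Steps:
B(L) = -2 + L*(-2 + L) (B(L) = -2 + L*(L - 2) = -2 + L*(-2 + L))
W(y, h) = -48 + 6*h
M = -55806626749291471/369733659718 (M = (144331*(-1/433753) + 885429*(-1/852406)) - 150936 = (-144331/433753 - 885429/852406) - 150936 = -507086095423/369733659718 - 150936 = -55806626749291471/369733659718 ≈ -1.5094e+5)
(2322182 + W(B(30), -1667))/(4572329 + M) = (2322182 + (-48 + 6*(-1667)))/(4572329 - 55806626749291471/369733659718) = (2322182 + (-48 - 10002))/(1634737307855451751/369733659718) = (2322182 - 10050)*(369733659718/1634737307855451751) = 2312132*(369733659718/1634737307855451751) = 854873026111098776/1634737307855451751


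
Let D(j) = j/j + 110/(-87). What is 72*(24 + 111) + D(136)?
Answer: 845617/87 ≈ 9719.7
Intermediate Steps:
D(j) = -23/87 (D(j) = 1 + 110*(-1/87) = 1 - 110/87 = -23/87)
72*(24 + 111) + D(136) = 72*(24 + 111) - 23/87 = 72*135 - 23/87 = 9720 - 23/87 = 845617/87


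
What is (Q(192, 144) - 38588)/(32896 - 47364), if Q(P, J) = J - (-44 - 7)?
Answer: 38393/14468 ≈ 2.6536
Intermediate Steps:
Q(P, J) = 51 + J (Q(P, J) = J - 1*(-51) = J + 51 = 51 + J)
(Q(192, 144) - 38588)/(32896 - 47364) = ((51 + 144) - 38588)/(32896 - 47364) = (195 - 38588)/(-14468) = -38393*(-1/14468) = 38393/14468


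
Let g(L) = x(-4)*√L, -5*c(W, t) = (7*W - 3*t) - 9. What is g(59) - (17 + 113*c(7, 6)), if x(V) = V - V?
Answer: 2401/5 ≈ 480.20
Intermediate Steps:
x(V) = 0
c(W, t) = 9/5 - 7*W/5 + 3*t/5 (c(W, t) = -((7*W - 3*t) - 9)/5 = -((-3*t + 7*W) - 9)/5 = -(-9 - 3*t + 7*W)/5 = 9/5 - 7*W/5 + 3*t/5)
g(L) = 0 (g(L) = 0*√L = 0)
g(59) - (17 + 113*c(7, 6)) = 0 - (17 + 113*(9/5 - 7/5*7 + (⅗)*6)) = 0 - (17 + 113*(9/5 - 49/5 + 18/5)) = 0 - (17 + 113*(-22/5)) = 0 - (17 - 2486/5) = 0 - 1*(-2401/5) = 0 + 2401/5 = 2401/5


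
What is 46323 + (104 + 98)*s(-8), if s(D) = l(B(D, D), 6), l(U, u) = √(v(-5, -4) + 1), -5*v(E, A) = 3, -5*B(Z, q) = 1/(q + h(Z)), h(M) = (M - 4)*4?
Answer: 46323 + 202*√10/5 ≈ 46451.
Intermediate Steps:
h(M) = -16 + 4*M (h(M) = (-4 + M)*4 = -16 + 4*M)
B(Z, q) = -1/(5*(-16 + q + 4*Z)) (B(Z, q) = -1/(5*(q + (-16 + 4*Z))) = -1/(5*(-16 + q + 4*Z)))
v(E, A) = -⅗ (v(E, A) = -⅕*3 = -⅗)
l(U, u) = √10/5 (l(U, u) = √(-⅗ + 1) = √(⅖) = √10/5)
s(D) = √10/5
46323 + (104 + 98)*s(-8) = 46323 + (104 + 98)*(√10/5) = 46323 + 202*(√10/5) = 46323 + 202*√10/5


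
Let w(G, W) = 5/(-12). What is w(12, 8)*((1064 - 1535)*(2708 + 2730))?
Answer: 2134415/2 ≈ 1.0672e+6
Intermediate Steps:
w(G, W) = -5/12 (w(G, W) = 5*(-1/12) = -5/12)
w(12, 8)*((1064 - 1535)*(2708 + 2730)) = -5*(1064 - 1535)*(2708 + 2730)/12 = -(-785)*5438/4 = -5/12*(-2561298) = 2134415/2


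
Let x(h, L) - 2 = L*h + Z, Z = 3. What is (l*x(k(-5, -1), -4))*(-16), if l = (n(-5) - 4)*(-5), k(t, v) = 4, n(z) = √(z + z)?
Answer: 3520 - 880*I*√10 ≈ 3520.0 - 2782.8*I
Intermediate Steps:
n(z) = √2*√z (n(z) = √(2*z) = √2*√z)
l = 20 - 5*I*√10 (l = (√2*√(-5) - 4)*(-5) = (√2*(I*√5) - 4)*(-5) = (I*√10 - 4)*(-5) = (-4 + I*√10)*(-5) = 20 - 5*I*√10 ≈ 20.0 - 15.811*I)
x(h, L) = 5 + L*h (x(h, L) = 2 + (L*h + 3) = 2 + (3 + L*h) = 5 + L*h)
(l*x(k(-5, -1), -4))*(-16) = ((20 - 5*I*√10)*(5 - 4*4))*(-16) = ((20 - 5*I*√10)*(5 - 16))*(-16) = ((20 - 5*I*√10)*(-11))*(-16) = (-220 + 55*I*√10)*(-16) = 3520 - 880*I*√10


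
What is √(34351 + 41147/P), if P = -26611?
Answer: √45981861926/1157 ≈ 185.34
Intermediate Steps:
√(34351 + 41147/P) = √(34351 + 41147/(-26611)) = √(34351 + 41147*(-1/26611)) = √(34351 - 1789/1157) = √(39742318/1157) = √45981861926/1157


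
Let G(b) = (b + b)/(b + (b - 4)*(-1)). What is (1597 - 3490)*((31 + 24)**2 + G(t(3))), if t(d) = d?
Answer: -11458329/2 ≈ -5.7292e+6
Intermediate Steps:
G(b) = b/2 (G(b) = (2*b)/(b + (-4 + b)*(-1)) = (2*b)/(b + (4 - b)) = (2*b)/4 = (2*b)*(1/4) = b/2)
(1597 - 3490)*((31 + 24)**2 + G(t(3))) = (1597 - 3490)*((31 + 24)**2 + (1/2)*3) = -1893*(55**2 + 3/2) = -1893*(3025 + 3/2) = -1893*6053/2 = -11458329/2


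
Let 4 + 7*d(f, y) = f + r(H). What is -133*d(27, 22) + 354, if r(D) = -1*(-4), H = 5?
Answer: -159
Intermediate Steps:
r(D) = 4
d(f, y) = f/7 (d(f, y) = -4/7 + (f + 4)/7 = -4/7 + (4 + f)/7 = -4/7 + (4/7 + f/7) = f/7)
-133*d(27, 22) + 354 = -19*27 + 354 = -133*27/7 + 354 = -513 + 354 = -159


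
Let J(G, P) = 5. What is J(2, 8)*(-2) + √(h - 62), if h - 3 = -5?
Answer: -10 + 8*I ≈ -10.0 + 8.0*I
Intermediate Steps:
h = -2 (h = 3 - 5 = -2)
J(2, 8)*(-2) + √(h - 62) = 5*(-2) + √(-2 - 62) = -10 + √(-64) = -10 + 8*I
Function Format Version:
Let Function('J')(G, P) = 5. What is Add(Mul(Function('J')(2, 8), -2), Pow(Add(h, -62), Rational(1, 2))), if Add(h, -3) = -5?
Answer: Add(-10, Mul(8, I)) ≈ Add(-10.000, Mul(8.0000, I))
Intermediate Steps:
h = -2 (h = Add(3, -5) = -2)
Add(Mul(Function('J')(2, 8), -2), Pow(Add(h, -62), Rational(1, 2))) = Add(Mul(5, -2), Pow(Add(-2, -62), Rational(1, 2))) = Add(-10, Pow(-64, Rational(1, 2))) = Add(-10, Mul(8, I))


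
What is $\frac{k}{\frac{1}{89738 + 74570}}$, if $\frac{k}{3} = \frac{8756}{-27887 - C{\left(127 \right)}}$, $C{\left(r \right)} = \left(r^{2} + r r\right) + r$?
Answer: $- \frac{269752659}{3767} \approx -71609.0$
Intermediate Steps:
$C{\left(r \right)} = r + 2 r^{2}$ ($C{\left(r \right)} = \left(r^{2} + r^{2}\right) + r = 2 r^{2} + r = r + 2 r^{2}$)
$k = - \frac{6567}{15068}$ ($k = 3 \frac{8756}{-27887 - 127 \left(1 + 2 \cdot 127\right)} = 3 \frac{8756}{-27887 - 127 \left(1 + 254\right)} = 3 \frac{8756}{-27887 - 127 \cdot 255} = 3 \frac{8756}{-27887 - 32385} = 3 \frac{8756}{-60272} = 3 \cdot 8756 \left(- \frac{1}{60272}\right) = 3 \left(- \frac{2189}{15068}\right) = - \frac{6567}{15068} \approx -0.43582$)
$\frac{k}{\frac{1}{89738 + 74570}} = - \frac{6567}{15068 \frac{1}{89738 + 74570}} = - \frac{6567}{15068 \cdot \frac{1}{164308}} = - \frac{6567 \frac{1}{\frac{1}{164308}}}{15068} = \left(- \frac{6567}{15068}\right) 164308 = - \frac{269752659}{3767}$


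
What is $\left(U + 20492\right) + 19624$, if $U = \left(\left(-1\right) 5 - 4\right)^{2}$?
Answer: $40197$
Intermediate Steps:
$U = 81$ ($U = \left(-5 - 4\right)^{2} = \left(-9\right)^{2} = 81$)
$\left(U + 20492\right) + 19624 = \left(81 + 20492\right) + 19624 = 20573 + 19624 = 40197$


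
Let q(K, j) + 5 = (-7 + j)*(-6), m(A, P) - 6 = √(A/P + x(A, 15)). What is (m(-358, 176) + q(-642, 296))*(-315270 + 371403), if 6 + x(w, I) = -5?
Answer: -97278489 + 5103*I*√25234/4 ≈ -9.7278e+7 + 2.0266e+5*I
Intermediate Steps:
x(w, I) = -11 (x(w, I) = -6 - 5 = -11)
m(A, P) = 6 + √(-11 + A/P) (m(A, P) = 6 + √(A/P - 11) = 6 + √(-11 + A/P))
q(K, j) = 37 - 6*j (q(K, j) = -5 + (-7 + j)*(-6) = -5 + (42 - 6*j) = 37 - 6*j)
(m(-358, 176) + q(-642, 296))*(-315270 + 371403) = ((6 + √(-11 - 358/176)) + (37 - 6*296))*(-315270 + 371403) = ((6 + √(-11 - 358*1/176)) + (37 - 1776))*56133 = ((6 + √(-11 - 179/88)) - 1739)*56133 = ((6 + √(-1147/88)) - 1739)*56133 = ((6 + I*√25234/44) - 1739)*56133 = (-1733 + I*√25234/44)*56133 = -97278489 + 5103*I*√25234/4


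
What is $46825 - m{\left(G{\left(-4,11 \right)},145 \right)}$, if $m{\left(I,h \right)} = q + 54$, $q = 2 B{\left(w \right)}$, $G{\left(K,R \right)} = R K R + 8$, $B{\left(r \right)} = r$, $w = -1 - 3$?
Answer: $46779$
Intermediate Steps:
$w = -4$
$G{\left(K,R \right)} = 8 + K R^{2}$ ($G{\left(K,R \right)} = K R R + 8 = K R^{2} + 8 = 8 + K R^{2}$)
$q = -8$ ($q = 2 \left(-4\right) = -8$)
$m{\left(I,h \right)} = 46$ ($m{\left(I,h \right)} = -8 + 54 = 46$)
$46825 - m{\left(G{\left(-4,11 \right)},145 \right)} = 46825 - 46 = 46779$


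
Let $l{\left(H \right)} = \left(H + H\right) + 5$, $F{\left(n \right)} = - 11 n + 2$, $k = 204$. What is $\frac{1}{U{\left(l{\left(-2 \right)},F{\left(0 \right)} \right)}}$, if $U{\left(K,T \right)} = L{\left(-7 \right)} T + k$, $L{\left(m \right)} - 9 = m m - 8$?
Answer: $\frac{1}{304} \approx 0.0032895$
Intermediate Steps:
$F{\left(n \right)} = 2 - 11 n$
$l{\left(H \right)} = 5 + 2 H$ ($l{\left(H \right)} = 2 H + 5 = 5 + 2 H$)
$L{\left(m \right)} = 1 + m^{2}$ ($L{\left(m \right)} = 9 + \left(m m - 8\right) = 9 + \left(m^{2} - 8\right) = 9 + \left(-8 + m^{2}\right) = 1 + m^{2}$)
$U{\left(K,T \right)} = 204 + 50 T$ ($U{\left(K,T \right)} = \left(1 + \left(-7\right)^{2}\right) T + 204 = \left(1 + 49\right) T + 204 = 50 T + 204 = 204 + 50 T$)
$\frac{1}{U{\left(l{\left(-2 \right)},F{\left(0 \right)} \right)}} = \frac{1}{204 + 50 \left(2 - 0\right)} = \frac{1}{204 + 50 \left(2 + 0\right)} = \frac{1}{204 + 50 \cdot 2} = \frac{1}{204 + 100} = \frac{1}{304}$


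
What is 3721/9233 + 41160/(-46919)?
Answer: -205444681/433203127 ≈ -0.47425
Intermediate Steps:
3721/9233 + 41160/(-46919) = 3721*(1/9233) + 41160*(-1/46919) = 3721/9233 - 41160/46919 = -205444681/433203127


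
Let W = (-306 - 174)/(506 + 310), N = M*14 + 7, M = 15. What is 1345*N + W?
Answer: 4961695/17 ≈ 2.9186e+5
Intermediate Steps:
N = 217 (N = 15*14 + 7 = 210 + 7 = 217)
W = -10/17 (W = -480/816 = -480*1/816 = -10/17 ≈ -0.58823)
1345*N + W = 1345*217 - 10/17 = 291865 - 10/17 = 4961695/17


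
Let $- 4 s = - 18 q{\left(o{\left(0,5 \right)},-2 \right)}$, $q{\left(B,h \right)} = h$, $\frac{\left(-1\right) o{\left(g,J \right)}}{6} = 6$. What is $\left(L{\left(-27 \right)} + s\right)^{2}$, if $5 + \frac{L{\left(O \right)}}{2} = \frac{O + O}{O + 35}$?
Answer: $\frac{4225}{4} \approx 1056.3$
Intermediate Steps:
$L{\left(O \right)} = -10 + \frac{4 O}{35 + O}$ ($L{\left(O \right)} = -10 + 2 \frac{O + O}{O + 35} = -10 + 2 \frac{2 O}{35 + O} = -10 + \frac{4 O}{35 + O}$)
$o{\left(g,J \right)} = -36$ ($o{\left(g,J \right)} = \left(-6\right) 6 = -36$)
$s = -9$ ($s = - \frac{\left(-18\right) \left(-2\right)}{4} = \left(- \frac{1}{4}\right) 36 = -9$)
$\left(L{\left(-27 \right)} + s\right)^{2} = \left(\frac{2 \left(-175 - -81\right)}{35 - 27} - 9\right)^{2} = \left(\frac{2 \left(-175 + 81\right)}{8} - 9\right)^{2} = \left(2 \cdot \frac{1}{8} \left(-94\right) - 9\right)^{2} = \left(- \frac{47}{2} - 9\right)^{2} = \left(- \frac{65}{2}\right)^{2} = \frac{4225}{4}$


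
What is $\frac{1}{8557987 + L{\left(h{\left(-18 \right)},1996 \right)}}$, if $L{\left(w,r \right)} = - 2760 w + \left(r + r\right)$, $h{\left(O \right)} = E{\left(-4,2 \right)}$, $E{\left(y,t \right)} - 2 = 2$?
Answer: $\frac{1}{8550939} \approx 1.1695 \cdot 10^{-7}$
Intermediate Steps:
$E{\left(y,t \right)} = 4$ ($E{\left(y,t \right)} = 2 + 2 = 4$)
$h{\left(O \right)} = 4$
$L{\left(w,r \right)} = - 2760 w + 2 r$
$\frac{1}{8557987 + L{\left(h{\left(-18 \right)},1996 \right)}} = \frac{1}{8557987 + \left(\left(-2760\right) 4 + 2 \cdot 1996\right)} = \frac{1}{8557987 + \left(-11040 + 3992\right)} = \frac{1}{8557987 - 7048} = \frac{1}{8550939}$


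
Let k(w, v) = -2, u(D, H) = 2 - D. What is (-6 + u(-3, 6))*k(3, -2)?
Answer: 2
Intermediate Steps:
(-6 + u(-3, 6))*k(3, -2) = (-6 + (2 - 1*(-3)))*(-2) = (-6 + (2 + 3))*(-2) = (-6 + 5)*(-2) = -1*(-2) = 2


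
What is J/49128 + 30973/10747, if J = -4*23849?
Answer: 124105183/131994654 ≈ 0.94023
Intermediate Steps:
J = -95396
J/49128 + 30973/10747 = -95396/49128 + 30973/10747 = -95396*1/49128 + 30973*(1/10747) = -23849/12282 + 30973/10747 = 124105183/131994654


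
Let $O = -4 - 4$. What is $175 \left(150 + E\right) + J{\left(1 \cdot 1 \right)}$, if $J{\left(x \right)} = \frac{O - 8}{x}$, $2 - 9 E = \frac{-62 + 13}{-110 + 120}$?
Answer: $\frac{158209}{6} \approx 26368.0$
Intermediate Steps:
$E = \frac{23}{30}$ ($E = \frac{2}{9} - \frac{\left(-62 + 13\right) \frac{1}{-110 + 120}}{9} = \frac{2}{9} - \frac{\left(-49\right) \frac{1}{10}}{9} = \frac{2}{9} - - \frac{49}{90} = \frac{2}{9} + \frac{49}{90} = \frac{23}{30} \approx 0.76667$)
$O = -8$ ($O = -4 - 4 = -8$)
$J{\left(x \right)} = - \frac{16}{x}$ ($J{\left(x \right)} = \frac{-8 - 8}{x} = - \frac{16}{x}$)
$175 \left(150 + E\right) + J{\left(1 \cdot 1 \right)} = 175 \left(150 + \frac{23}{30}\right) - \frac{16}{1 \cdot 1} = 175 \cdot \frac{4523}{30} - \frac{16}{1} = \frac{158305}{6} - 16 = \frac{158209}{6}$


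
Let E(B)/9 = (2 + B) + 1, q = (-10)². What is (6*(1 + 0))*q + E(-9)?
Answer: 546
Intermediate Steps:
q = 100
E(B) = 27 + 9*B (E(B) = 9*((2 + B) + 1) = 9*(3 + B) = 27 + 9*B)
(6*(1 + 0))*q + E(-9) = (6*(1 + 0))*100 + (27 + 9*(-9)) = (6*1)*100 + (27 - 81) = 6*100 - 54 = 600 - 54 = 546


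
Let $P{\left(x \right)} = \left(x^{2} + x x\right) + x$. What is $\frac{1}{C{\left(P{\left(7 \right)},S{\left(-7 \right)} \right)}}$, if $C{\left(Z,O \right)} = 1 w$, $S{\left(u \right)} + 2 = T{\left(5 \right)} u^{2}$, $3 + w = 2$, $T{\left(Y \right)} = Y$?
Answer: $-1$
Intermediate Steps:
$P{\left(x \right)} = x + 2 x^{2}$ ($P{\left(x \right)} = \left(x^{2} + x^{2}\right) + x = 2 x^{2} + x = x + 2 x^{2}$)
$w = -1$ ($w = -3 + 2 = -1$)
$S{\left(u \right)} = -2 + 5 u^{2}$
$C{\left(Z,O \right)} = -1$ ($C{\left(Z,O \right)} = 1 \left(-1\right) = -1$)
$\frac{1}{C{\left(P{\left(7 \right)},S{\left(-7 \right)} \right)}} = \frac{1}{-1} = -1$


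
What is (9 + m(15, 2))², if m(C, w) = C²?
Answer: 54756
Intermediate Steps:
(9 + m(15, 2))² = (9 + 15²)² = (9 + 225)² = 234² = 54756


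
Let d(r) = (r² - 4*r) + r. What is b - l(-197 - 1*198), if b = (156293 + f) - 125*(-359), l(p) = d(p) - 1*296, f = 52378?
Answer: 96632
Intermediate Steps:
d(r) = r² - 3*r
l(p) = -296 + p*(-3 + p) (l(p) = p*(-3 + p) - 1*296 = p*(-3 + p) - 296 = -296 + p*(-3 + p))
b = 253546 (b = (156293 + 52378) - 125*(-359) = 208671 + 44875 = 253546)
b - l(-197 - 1*198) = 253546 - (-296 + (-197 - 1*198)*(-3 + (-197 - 1*198))) = 253546 - (-296 + (-197 - 198)*(-3 + (-197 - 198))) = 253546 - (-296 - 395*(-3 - 395)) = 253546 - (-296 - 395*(-398)) = 253546 - (-296 + 157210) = 253546 - 1*156914 = 253546 - 156914 = 96632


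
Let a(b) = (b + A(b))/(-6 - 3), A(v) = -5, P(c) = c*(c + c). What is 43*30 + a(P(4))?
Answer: 1287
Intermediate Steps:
P(c) = 2*c² (P(c) = c*(2*c) = 2*c²)
a(b) = 5/9 - b/9 (a(b) = (b - 5)/(-6 - 3) = (-5 + b)/(-9) = (-5 + b)*(-⅑) = 5/9 - b/9)
43*30 + a(P(4)) = 43*30 + (5/9 - 2*4²/9) = 1290 + (5/9 - 2*16/9) = 1290 + (5/9 - ⅑*32) = 1290 + (5/9 - 32/9) = 1290 - 3 = 1287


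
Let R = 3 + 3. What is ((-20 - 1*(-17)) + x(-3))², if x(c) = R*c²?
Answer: 2601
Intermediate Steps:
R = 6
x(c) = 6*c²
((-20 - 1*(-17)) + x(-3))² = ((-20 - 1*(-17)) + 6*(-3)²)² = ((-20 + 17) + 6*9)² = (-3 + 54)² = 51² = 2601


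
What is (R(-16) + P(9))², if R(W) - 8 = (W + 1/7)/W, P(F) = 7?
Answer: 3207681/12544 ≈ 255.71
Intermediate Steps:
R(W) = 8 + (⅐ + W)/W (R(W) = 8 + (W + 1/7)/W = 8 + (W + ⅐)/W = 8 + (⅐ + W)/W)
(R(-16) + P(9))² = ((9 + (⅐)/(-16)) + 7)² = ((9 + (⅐)*(-1/16)) + 7)² = ((9 - 1/112) + 7)² = (1007/112 + 7)² = (1791/112)² = 3207681/12544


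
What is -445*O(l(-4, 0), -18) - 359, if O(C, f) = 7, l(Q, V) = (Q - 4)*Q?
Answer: -3474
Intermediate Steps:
l(Q, V) = Q*(-4 + Q) (l(Q, V) = (-4 + Q)*Q = Q*(-4 + Q))
-445*O(l(-4, 0), -18) - 359 = -445*7 - 359 = -3115 - 359 = -3474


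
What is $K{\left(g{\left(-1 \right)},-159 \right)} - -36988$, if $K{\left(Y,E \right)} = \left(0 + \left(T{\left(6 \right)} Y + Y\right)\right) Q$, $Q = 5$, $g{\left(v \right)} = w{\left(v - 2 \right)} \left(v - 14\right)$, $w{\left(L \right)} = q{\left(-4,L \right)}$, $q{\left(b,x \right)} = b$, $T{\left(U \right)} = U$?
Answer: $39088$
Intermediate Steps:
$w{\left(L \right)} = -4$
$g{\left(v \right)} = 56 - 4 v$ ($g{\left(v \right)} = - 4 \left(v - 14\right) = - 4 \left(-14 + v\right) = 56 - 4 v$)
$K{\left(Y,E \right)} = 35 Y$ ($K{\left(Y,E \right)} = \left(0 + \left(6 Y + Y\right)\right) 5 = \left(0 + 7 Y\right) 5 = 7 Y 5 = 35 Y$)
$K{\left(g{\left(-1 \right)},-159 \right)} - -36988 = 35 \left(56 - -4\right) - -36988 = 35 \left(56 + 4\right) + 36988 = 35 \cdot 60 + 36988 = 2100 + 36988 = 39088$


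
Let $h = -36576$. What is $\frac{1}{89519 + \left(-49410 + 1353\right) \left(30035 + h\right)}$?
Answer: $\frac{1}{314430356} \approx 3.1804 \cdot 10^{-9}$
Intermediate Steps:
$\frac{1}{89519 + \left(-49410 + 1353\right) \left(30035 + h\right)} = \frac{1}{89519 + \left(-49410 + 1353\right) \left(30035 - 36576\right)} = \frac{1}{89519 - -314340837} = \frac{1}{89519 + 314340837} = \frac{1}{314430356}$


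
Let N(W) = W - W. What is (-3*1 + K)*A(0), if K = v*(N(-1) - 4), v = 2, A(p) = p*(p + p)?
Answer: 0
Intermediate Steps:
A(p) = 2*p² (A(p) = p*(2*p) = 2*p²)
N(W) = 0
K = -8 (K = 2*(0 - 4) = 2*(-4) = -8)
(-3*1 + K)*A(0) = (-3*1 - 8)*(2*0²) = (-3 - 8)*(2*0) = -11*0 = 0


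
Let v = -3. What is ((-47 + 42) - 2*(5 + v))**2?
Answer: 81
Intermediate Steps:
((-47 + 42) - 2*(5 + v))**2 = ((-47 + 42) - 2*(5 - 3))**2 = (-5 - 2*2)**2 = (-5 - 4)**2 = (-9)**2 = 81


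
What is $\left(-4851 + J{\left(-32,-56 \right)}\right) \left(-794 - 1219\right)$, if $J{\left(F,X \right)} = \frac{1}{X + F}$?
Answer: $\frac{78120687}{8} \approx 9.7651 \cdot 10^{6}$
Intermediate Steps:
$J{\left(F,X \right)} = \frac{1}{F + X}$
$\left(-4851 + J{\left(-32,-56 \right)}\right) \left(-794 - 1219\right) = \left(-4851 + \frac{1}{-32 - 56}\right) \left(-794 - 1219\right) = \left(-4851 + \frac{1}{-88}\right) \left(-2013\right) = \left(-4851 - \frac{1}{88}\right) \left(-2013\right) = \left(- \frac{426889}{88}\right) \left(-2013\right) = \frac{78120687}{8}$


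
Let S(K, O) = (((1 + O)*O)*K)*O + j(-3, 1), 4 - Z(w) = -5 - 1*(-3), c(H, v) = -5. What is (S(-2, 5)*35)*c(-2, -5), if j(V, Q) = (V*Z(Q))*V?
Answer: 43050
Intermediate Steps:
Z(w) = 6 (Z(w) = 4 - (-5 - 1*(-3)) = 4 - (-5 + 3) = 4 - 1*(-2) = 4 + 2 = 6)
j(V, Q) = 6*V**2 (j(V, Q) = (V*6)*V = (6*V)*V = 6*V**2)
S(K, O) = 54 + K*O**2*(1 + O) (S(K, O) = (((1 + O)*O)*K)*O + 6*(-3)**2 = ((O*(1 + O))*K)*O + 6*9 = (K*O*(1 + O))*O + 54 = K*O**2*(1 + O) + 54 = 54 + K*O**2*(1 + O))
(S(-2, 5)*35)*c(-2, -5) = ((54 - 2*5**2 - 2*5**3)*35)*(-5) = ((54 - 2*25 - 2*125)*35)*(-5) = ((54 - 50 - 250)*35)*(-5) = -246*35*(-5) = -8610*(-5) = 43050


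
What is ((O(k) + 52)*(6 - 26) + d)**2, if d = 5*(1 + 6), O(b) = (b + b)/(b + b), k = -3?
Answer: 1050625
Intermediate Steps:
O(b) = 1 (O(b) = (2*b)/((2*b)) = (2*b)*(1/(2*b)) = 1)
d = 35 (d = 5*7 = 35)
((O(k) + 52)*(6 - 26) + d)**2 = ((1 + 52)*(6 - 26) + 35)**2 = (53*(-20) + 35)**2 = (-1060 + 35)**2 = (-1025)**2 = 1050625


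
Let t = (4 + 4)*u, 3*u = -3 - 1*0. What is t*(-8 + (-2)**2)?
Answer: 32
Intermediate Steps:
u = -1 (u = (-3 - 1*0)/3 = (-3 + 0)/3 = (1/3)*(-3) = -1)
t = -8 (t = (4 + 4)*(-1) = 8*(-1) = -8)
t*(-8 + (-2)**2) = -8*(-8 + (-2)**2) = -8*(-8 + 4) = -8*(-4) = 32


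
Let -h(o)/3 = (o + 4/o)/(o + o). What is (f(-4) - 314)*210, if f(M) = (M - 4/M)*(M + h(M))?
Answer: -248955/4 ≈ -62239.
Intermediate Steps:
h(o) = -3*(o + 4/o)/(2*o) (h(o) = -3*(o + 4/o)/(o + o) = -3*(o + 4/o)/(2*o))
f(M) = (M - 4/M)*(-3/2 + M - 6/M²) (f(M) = (M - 4/M)*(M + (-3/2 - 6/M²)) = (M - 4/M)*(-3/2 + M - 6/M²))
(f(-4) - 314)*210 = ((-4 + (-4)² + 24/(-4)³ - 3/2*(-4)) - 314)*210 = ((-4 + 16 + 24*(-1/64) + 6) - 314)*210 = ((-4 + 16 - 3/8 + 6) - 314)*210 = (141/8 - 314)*210 = -2371/8*210 = -248955/4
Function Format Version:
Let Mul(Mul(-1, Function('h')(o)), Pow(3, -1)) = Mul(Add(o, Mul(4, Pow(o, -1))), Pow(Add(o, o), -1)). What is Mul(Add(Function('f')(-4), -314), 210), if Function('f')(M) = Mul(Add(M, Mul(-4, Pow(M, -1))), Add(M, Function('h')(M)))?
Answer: Rational(-248955, 4) ≈ -62239.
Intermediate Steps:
Function('h')(o) = Mul(Rational(-3, 2), Pow(o, -1), Add(o, Mul(4, Pow(o, -1)))) (Function('h')(o) = Mul(-3, Mul(Add(o, Mul(4, Pow(o, -1))), Pow(Add(o, o), -1))) = Mul(-3, Mul(Add(o, Mul(4, Pow(o, -1))), Pow(Mul(2, o), -1))) = Mul(-3, Mul(Add(o, Mul(4, Pow(o, -1))), Mul(Rational(1, 2), Pow(o, -1)))) = Mul(-3, Mul(Rational(1, 2), Pow(o, -1), Add(o, Mul(4, Pow(o, -1))))) = Mul(Rational(-3, 2), Pow(o, -1), Add(o, Mul(4, Pow(o, -1)))))
Function('f')(M) = Mul(Add(M, Mul(-4, Pow(M, -1))), Add(Rational(-3, 2), M, Mul(-6, Pow(M, -2)))) (Function('f')(M) = Mul(Add(M, Mul(-4, Pow(M, -1))), Add(M, Add(Rational(-3, 2), Mul(-6, Pow(M, -2))))) = Mul(Add(M, Mul(-4, Pow(M, -1))), Add(Rational(-3, 2), M, Mul(-6, Pow(M, -2)))))
Mul(Add(Function('f')(-4), -314), 210) = Mul(Add(Add(-4, Pow(-4, 2), Mul(24, Pow(-4, -3)), Mul(Rational(-3, 2), -4)), -314), 210) = Mul(Add(Add(-4, 16, Mul(24, Rational(-1, 64)), 6), -314), 210) = Mul(Add(Add(-4, 16, Rational(-3, 8), 6), -314), 210) = Mul(Add(Rational(141, 8), -314), 210) = Mul(Rational(-2371, 8), 210) = Rational(-248955, 4)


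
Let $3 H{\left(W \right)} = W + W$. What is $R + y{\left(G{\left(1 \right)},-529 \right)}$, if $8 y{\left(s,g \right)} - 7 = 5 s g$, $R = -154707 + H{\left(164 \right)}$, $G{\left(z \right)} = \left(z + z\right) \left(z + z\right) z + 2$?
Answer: $- \frac{3757933}{24} \approx -1.5658 \cdot 10^{5}$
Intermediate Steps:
$G{\left(z \right)} = 2 + 4 z^{3}$ ($G{\left(z \right)} = 2 z 2 z z + 2 = 4 z^{2} z + 2 = 4 z^{3} + 2 = 2 + 4 z^{3}$)
$H{\left(W \right)} = \frac{2 W}{3}$ ($H{\left(W \right)} = \frac{W + W}{3} = \frac{2 W}{3}$)
$R = - \frac{463793}{3}$ ($R = -154707 + \frac{2}{3} \cdot 164 = -154707 + \frac{328}{3} = - \frac{463793}{3} \approx -1.546 \cdot 10^{5}$)
$y{\left(s,g \right)} = \frac{7}{8} + \frac{5 g s}{8}$ ($y{\left(s,g \right)} = \frac{7}{8} + \frac{5 s g}{8} = \frac{7}{8} + \frac{5 g s}{8}$)
$R + y{\left(G{\left(1 \right)},-529 \right)} = - \frac{463793}{3} + \left(\frac{7}{8} + \frac{5}{8} \left(-529\right) \left(2 + 4 \cdot 1^{3}\right)\right) = - \frac{463793}{3} + \left(\frac{7}{8} + \frac{5}{8} \left(-529\right) \left(2 + 4 \cdot 1\right)\right) = - \frac{463793}{3} + \left(\frac{7}{8} + \frac{5}{8} \left(-529\right) \left(2 + 4\right)\right) = - \frac{463793}{3} + \left(\frac{7}{8} + \frac{5}{8} \left(-529\right) 6\right) = - \frac{463793}{3} + \left(\frac{7}{8} - \frac{7935}{4}\right) = - \frac{463793}{3} - \frac{15863}{8} = - \frac{3757933}{24}$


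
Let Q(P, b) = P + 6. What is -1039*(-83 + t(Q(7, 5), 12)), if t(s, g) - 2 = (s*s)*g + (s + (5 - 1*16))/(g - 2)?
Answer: -10115704/5 ≈ -2.0231e+6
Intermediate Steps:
Q(P, b) = 6 + P
t(s, g) = 2 + g*s² + (-11 + s)/(-2 + g) (t(s, g) = 2 + ((s*s)*g + (s + (5 - 1*16))/(g - 2)) = 2 + (s²*g + (s + (5 - 16))/(-2 + g)) = 2 + (g*s² + (s - 11)/(-2 + g)) = 2 + (g*s² + (-11 + s)/(-2 + g)) = 2 + g*s² + (-11 + s)/(-2 + g))
-1039*(-83 + t(Q(7, 5), 12)) = -1039*(-83 + (-15 + (6 + 7) + 2*12 + 12²*(6 + 7)² - 2*12*(6 + 7)²)/(-2 + 12)) = -1039*(-83 + (-15 + 13 + 24 + 144*13² - 2*12*13²)/10) = -1039*(-83 + (-15 + 13 + 24 + 144*169 - 2*12*169)/10) = -1039*(-83 + (-15 + 13 + 24 + 24336 - 4056)/10) = -1039*(-83 + (⅒)*20302) = -1039*(-83 + 10151/5) = -1039*9736/5 = -10115704/5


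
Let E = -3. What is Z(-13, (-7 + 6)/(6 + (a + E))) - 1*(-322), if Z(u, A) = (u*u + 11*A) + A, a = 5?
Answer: 979/2 ≈ 489.50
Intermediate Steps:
Z(u, A) = u**2 + 12*A (Z(u, A) = (u**2 + 11*A) + A = u**2 + 12*A)
Z(-13, (-7 + 6)/(6 + (a + E))) - 1*(-322) = ((-13)**2 + 12*((-7 + 6)/(6 + (5 - 3)))) - 1*(-322) = (169 + 12*(-1/(6 + 2))) + 322 = (169 + 12*(-1/8)) + 322 = (169 - 3/2) + 322 = 335/2 + 322 = 979/2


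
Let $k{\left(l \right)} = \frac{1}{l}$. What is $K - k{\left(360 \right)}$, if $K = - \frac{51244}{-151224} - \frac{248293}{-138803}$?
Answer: $\frac{669035625757}{314855173080} \approx 2.1249$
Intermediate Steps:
$K = \frac{11165170391}{5247586218}$ ($K = \left(-51244\right) \left(- \frac{1}{151224}\right) - - \frac{248293}{138803} = \frac{12811}{37806} + \frac{248293}{138803} = \frac{11165170391}{5247586218} \approx 2.1277$)
$K - k{\left(360 \right)} = \frac{11165170391}{5247586218} - \frac{1}{360} = \frac{669035625757}{314855173080}$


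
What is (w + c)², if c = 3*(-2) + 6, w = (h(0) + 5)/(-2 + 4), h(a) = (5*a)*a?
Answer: 25/4 ≈ 6.2500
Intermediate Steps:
h(a) = 5*a²
w = 5/2 (w = (5*0² + 5)/(-2 + 4) = (5*0 + 5)/2 = (0 + 5)*(½) = 5*(½) = 5/2 ≈ 2.5000)
c = 0 (c = -6 + 6 = 0)
(w + c)² = (5/2 + 0)² = (5/2)² = 25/4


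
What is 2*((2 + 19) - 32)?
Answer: -22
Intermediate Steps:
2*((2 + 19) - 32) = 2*(21 - 32) = 2*(-11) = -22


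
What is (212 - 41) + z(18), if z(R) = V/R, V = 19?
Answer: 3097/18 ≈ 172.06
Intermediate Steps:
z(R) = 19/R
(212 - 41) + z(18) = (212 - 41) + 19/18 = 171 + 19*(1/18) = 171 + 19/18 = 3097/18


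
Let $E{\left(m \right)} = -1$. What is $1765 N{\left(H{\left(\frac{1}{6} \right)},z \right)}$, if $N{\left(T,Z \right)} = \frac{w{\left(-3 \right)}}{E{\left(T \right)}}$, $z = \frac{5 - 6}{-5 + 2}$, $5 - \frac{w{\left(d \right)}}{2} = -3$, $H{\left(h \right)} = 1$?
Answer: $-28240$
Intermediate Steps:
$w{\left(d \right)} = 16$ ($w{\left(d \right)} = 10 - -6 = 10 + 6 = 16$)
$z = \frac{1}{3}$ ($z = - \frac{1}{-3} = \left(-1\right) \left(- \frac{1}{3}\right) = \frac{1}{3} \approx 0.33333$)
$N{\left(T,Z \right)} = -16$ ($N{\left(T,Z \right)} = \frac{16}{-1} = 16 \left(-1\right) = -16$)
$1765 N{\left(H{\left(\frac{1}{6} \right)},z \right)} = 1765 \left(-16\right) = -28240$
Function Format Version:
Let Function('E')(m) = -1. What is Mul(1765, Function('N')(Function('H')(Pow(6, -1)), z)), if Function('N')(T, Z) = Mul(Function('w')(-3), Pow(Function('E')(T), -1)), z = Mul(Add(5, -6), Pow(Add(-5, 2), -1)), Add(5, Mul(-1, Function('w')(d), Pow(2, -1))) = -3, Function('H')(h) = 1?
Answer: -28240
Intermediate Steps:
Function('w')(d) = 16 (Function('w')(d) = Add(10, Mul(-2, -3)) = Add(10, 6) = 16)
z = Rational(1, 3) (z = Mul(-1, Pow(-3, -1)) = Mul(-1, Rational(-1, 3)) = Rational(1, 3) ≈ 0.33333)
Function('N')(T, Z) = -16 (Function('N')(T, Z) = Mul(16, Pow(-1, -1)) = Mul(16, -1) = -16)
Mul(1765, Function('N')(Function('H')(Pow(6, -1)), z)) = Mul(1765, -16) = -28240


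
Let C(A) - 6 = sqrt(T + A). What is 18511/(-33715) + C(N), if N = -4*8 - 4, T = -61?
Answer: 183779/33715 + I*sqrt(97) ≈ 5.451 + 9.8489*I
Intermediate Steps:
N = -36 (N = -32 - 4 = -36)
C(A) = 6 + sqrt(-61 + A)
18511/(-33715) + C(N) = 18511/(-33715) + (6 + sqrt(-61 - 36)) = 18511*(-1/33715) + (6 + sqrt(-97)) = -18511/33715 + (6 + I*sqrt(97)) = 183779/33715 + I*sqrt(97)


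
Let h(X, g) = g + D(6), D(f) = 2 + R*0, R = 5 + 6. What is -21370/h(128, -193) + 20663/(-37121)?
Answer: 789329137/7090111 ≈ 111.33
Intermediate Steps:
R = 11
D(f) = 2 (D(f) = 2 + 11*0 = 2 + 0 = 2)
h(X, g) = 2 + g (h(X, g) = g + 2 = 2 + g)
-21370/h(128, -193) + 20663/(-37121) = -21370/(2 - 193) + 20663/(-37121) = -21370/(-191) + 20663*(-1/37121) = -21370*(-1/191) - 20663/37121 = 21370/191 - 20663/37121 = 789329137/7090111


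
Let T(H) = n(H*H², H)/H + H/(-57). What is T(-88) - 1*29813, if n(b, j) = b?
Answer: -1257845/57 ≈ -22067.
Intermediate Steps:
T(H) = H² - H/57 (T(H) = (H*H²)/H + H/(-57) = H³/H + H*(-1/57) = H² - H/57)
T(-88) - 1*29813 = -88*(-1/57 - 88) - 1*29813 = -88*(-5017/57) - 29813 = 441496/57 - 29813 = -1257845/57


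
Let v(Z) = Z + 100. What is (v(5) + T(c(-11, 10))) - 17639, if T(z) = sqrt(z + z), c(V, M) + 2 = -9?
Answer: -17534 + I*sqrt(22) ≈ -17534.0 + 4.6904*I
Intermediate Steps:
c(V, M) = -11 (c(V, M) = -2 - 9 = -11)
v(Z) = 100 + Z
T(z) = sqrt(2)*sqrt(z) (T(z) = sqrt(2*z) = sqrt(2)*sqrt(z))
(v(5) + T(c(-11, 10))) - 17639 = ((100 + 5) + sqrt(2)*sqrt(-11)) - 17639 = (105 + sqrt(2)*(I*sqrt(11))) - 17639 = (105 + I*sqrt(22)) - 17639 = -17534 + I*sqrt(22)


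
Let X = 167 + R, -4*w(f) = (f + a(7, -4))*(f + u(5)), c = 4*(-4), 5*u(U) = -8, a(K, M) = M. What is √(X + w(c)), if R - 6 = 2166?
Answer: √2251 ≈ 47.445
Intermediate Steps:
R = 2172 (R = 6 + 2166 = 2172)
u(U) = -8/5 (u(U) = (⅕)*(-8) = -8/5)
c = -16
w(f) = -(-4 + f)*(-8/5 + f)/4 (w(f) = -(f - 4)*(f - 8/5)/4 = -(-4 + f)*(-8/5 + f)/4)
X = 2339 (X = 167 + 2172 = 2339)
√(X + w(c)) = √(2339 + (-8/5 - ¼*(-16)² + (7/5)*(-16))) = √(2339 + (-8/5 - ¼*256 - 112/5)) = √(2339 + (-8/5 - 64 - 112/5)) = √(2339 - 88) = √2251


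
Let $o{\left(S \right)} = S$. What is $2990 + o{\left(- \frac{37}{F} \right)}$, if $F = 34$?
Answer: $\frac{101623}{34} \approx 2988.9$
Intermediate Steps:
$2990 + o{\left(- \frac{37}{F} \right)} = 2990 - \frac{37}{34} = \frac{101623}{34}$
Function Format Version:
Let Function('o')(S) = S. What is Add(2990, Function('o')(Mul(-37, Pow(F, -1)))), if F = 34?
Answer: Rational(101623, 34) ≈ 2988.9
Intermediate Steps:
Add(2990, Function('o')(Mul(-37, Pow(F, -1)))) = Add(2990, Mul(-37, Pow(34, -1))) = Add(2990, Mul(-37, Rational(1, 34))) = Add(2990, Rational(-37, 34)) = Rational(101623, 34)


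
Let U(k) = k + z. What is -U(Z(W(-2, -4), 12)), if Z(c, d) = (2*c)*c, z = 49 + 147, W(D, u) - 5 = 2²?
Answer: -358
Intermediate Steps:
W(D, u) = 9 (W(D, u) = 5 + 2² = 5 + 4 = 9)
z = 196
Z(c, d) = 2*c²
U(k) = 196 + k (U(k) = k + 196 = 196 + k)
-U(Z(W(-2, -4), 12)) = -(196 + 2*9²) = -(196 + 2*81) = -(196 + 162) = -1*358 = -358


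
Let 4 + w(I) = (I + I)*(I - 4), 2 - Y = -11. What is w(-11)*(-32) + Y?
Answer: -10419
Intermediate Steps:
Y = 13 (Y = 2 - 1*(-11) = 2 + 11 = 13)
w(I) = -4 + 2*I*(-4 + I) (w(I) = -4 + (I + I)*(I - 4) = -4 + (2*I)*(-4 + I) = -4 + 2*I*(-4 + I))
w(-11)*(-32) + Y = (-4 - 8*(-11) + 2*(-11)**2)*(-32) + 13 = (-4 + 88 + 2*121)*(-32) + 13 = (-4 + 88 + 242)*(-32) + 13 = 326*(-32) + 13 = -10432 + 13 = -10419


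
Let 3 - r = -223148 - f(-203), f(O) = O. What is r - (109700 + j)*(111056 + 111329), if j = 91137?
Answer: -44662913297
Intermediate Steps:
r = 222948 (r = 3 - (-223148 - 1*(-203)) = 3 - (-223148 + 203) = 3 - 1*(-222945) = 3 + 222945 = 222948)
r - (109700 + j)*(111056 + 111329) = 222948 - (109700 + 91137)*(111056 + 111329) = 222948 - 200837*222385 = 222948 - 1*44663136245 = 222948 - 44663136245 = -44662913297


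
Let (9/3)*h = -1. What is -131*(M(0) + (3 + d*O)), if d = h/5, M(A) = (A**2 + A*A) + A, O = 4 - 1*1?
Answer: -1834/5 ≈ -366.80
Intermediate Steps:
O = 3 (O = 4 - 1 = 3)
h = -1/3 (h = (1/3)*(-1) = -1/3 ≈ -0.33333)
M(A) = A + 2*A**2 (M(A) = (A**2 + A**2) + A = 2*A**2 + A = A + 2*A**2)
d = -1/15 (d = -1/3/5 = -1/3*1/5 = -1/15 ≈ -0.066667)
-131*(M(0) + (3 + d*O)) = -131*(0*(1 + 2*0) + (3 - 1/15*3)) = -131*(0*(1 + 0) + (3 - 1/5)) = -131*(0*1 + 14/5) = -131*(0 + 14/5) = -131*14/5 = -1834/5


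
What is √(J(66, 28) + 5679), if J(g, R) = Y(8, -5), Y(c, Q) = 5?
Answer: 14*√29 ≈ 75.392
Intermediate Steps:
J(g, R) = 5
√(J(66, 28) + 5679) = √(5 + 5679) = √5684 = 14*√29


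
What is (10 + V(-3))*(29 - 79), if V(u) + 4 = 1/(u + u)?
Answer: -875/3 ≈ -291.67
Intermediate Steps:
V(u) = -4 + 1/(2*u) (V(u) = -4 + 1/(u + u) = -4 + 1/(2*u))
(10 + V(-3))*(29 - 79) = (10 + (-4 + (1/2)/(-3)))*(29 - 79) = (10 + (-4 + (1/2)*(-1/3)))*(-50) = (10 + (-4 - 1/6))*(-50) = (10 - 25/6)*(-50) = (35/6)*(-50) = -875/3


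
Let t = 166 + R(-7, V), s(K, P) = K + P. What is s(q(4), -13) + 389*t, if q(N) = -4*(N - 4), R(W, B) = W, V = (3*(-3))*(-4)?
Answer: 61838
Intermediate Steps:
V = 36 (V = -9*(-4) = 36)
q(N) = 16 - 4*N (q(N) = -4*(-4 + N) = 16 - 4*N)
t = 159 (t = 166 - 7 = 159)
s(q(4), -13) + 389*t = ((16 - 4*4) - 13) + 389*159 = ((16 - 16) - 13) + 61851 = (0 - 13) + 61851 = -13 + 61851 = 61838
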